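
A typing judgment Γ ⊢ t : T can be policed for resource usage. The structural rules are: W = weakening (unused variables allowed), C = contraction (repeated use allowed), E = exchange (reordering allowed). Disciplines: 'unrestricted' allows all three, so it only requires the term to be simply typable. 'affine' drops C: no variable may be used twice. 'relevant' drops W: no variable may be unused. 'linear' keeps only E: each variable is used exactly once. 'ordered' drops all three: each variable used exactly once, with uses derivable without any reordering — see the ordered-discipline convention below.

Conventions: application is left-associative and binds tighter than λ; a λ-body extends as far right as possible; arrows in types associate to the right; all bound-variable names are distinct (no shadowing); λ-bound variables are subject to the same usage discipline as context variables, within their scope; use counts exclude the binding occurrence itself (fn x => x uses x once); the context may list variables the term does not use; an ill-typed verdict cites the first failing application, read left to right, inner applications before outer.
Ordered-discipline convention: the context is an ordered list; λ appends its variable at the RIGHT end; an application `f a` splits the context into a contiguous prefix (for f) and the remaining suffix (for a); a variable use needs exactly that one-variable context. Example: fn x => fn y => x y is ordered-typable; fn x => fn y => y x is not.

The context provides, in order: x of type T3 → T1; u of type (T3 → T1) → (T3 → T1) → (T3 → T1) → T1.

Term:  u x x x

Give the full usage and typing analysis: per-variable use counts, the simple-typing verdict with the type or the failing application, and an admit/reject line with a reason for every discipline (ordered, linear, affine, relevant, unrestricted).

variable uses: x: 3×, u: 1×
use order (left to right): u, x, x, x
typing: the term checks, with type T1
ordered: ✗, uses contraction: x ×3
linear: ✗, uses contraction: x ×3
affine: ✗, uses contraction: x ×3
relevant: ✓, every one of x, u appears
unrestricted: ✓, well-typed at T1; no restrictions here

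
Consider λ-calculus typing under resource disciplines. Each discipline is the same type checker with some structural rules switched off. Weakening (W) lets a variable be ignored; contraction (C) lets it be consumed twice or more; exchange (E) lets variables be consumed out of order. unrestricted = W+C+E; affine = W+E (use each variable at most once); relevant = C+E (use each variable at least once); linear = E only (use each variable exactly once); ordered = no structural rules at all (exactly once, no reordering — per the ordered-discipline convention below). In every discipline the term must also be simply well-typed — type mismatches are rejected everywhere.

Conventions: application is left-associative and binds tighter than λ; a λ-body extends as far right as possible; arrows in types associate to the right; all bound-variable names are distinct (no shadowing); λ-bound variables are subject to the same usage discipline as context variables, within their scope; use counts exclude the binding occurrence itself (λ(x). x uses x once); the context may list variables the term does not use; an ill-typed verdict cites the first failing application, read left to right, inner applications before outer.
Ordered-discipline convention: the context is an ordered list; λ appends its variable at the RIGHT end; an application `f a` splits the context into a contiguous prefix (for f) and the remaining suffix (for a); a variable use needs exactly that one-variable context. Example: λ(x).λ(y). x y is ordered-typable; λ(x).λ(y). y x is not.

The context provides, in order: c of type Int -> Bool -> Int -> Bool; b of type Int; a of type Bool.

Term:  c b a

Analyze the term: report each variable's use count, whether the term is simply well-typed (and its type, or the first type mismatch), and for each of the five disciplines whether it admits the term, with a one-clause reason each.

use counts: c ×1; b ×1; a ×1
uses in reading order: c, b, a
typing: the term checks, with type Int -> Bool
ordered: ✓ — c, b, a: once each, no exchange needed
linear: ✓ — exactly-once usage across c, b, a
affine: ✓ — at most one use each (c, b, a)
relevant: ✓ — none of c, b, a goes unused
unrestricted: ✓ — simply typable at Int -> Bool; W, C, E all held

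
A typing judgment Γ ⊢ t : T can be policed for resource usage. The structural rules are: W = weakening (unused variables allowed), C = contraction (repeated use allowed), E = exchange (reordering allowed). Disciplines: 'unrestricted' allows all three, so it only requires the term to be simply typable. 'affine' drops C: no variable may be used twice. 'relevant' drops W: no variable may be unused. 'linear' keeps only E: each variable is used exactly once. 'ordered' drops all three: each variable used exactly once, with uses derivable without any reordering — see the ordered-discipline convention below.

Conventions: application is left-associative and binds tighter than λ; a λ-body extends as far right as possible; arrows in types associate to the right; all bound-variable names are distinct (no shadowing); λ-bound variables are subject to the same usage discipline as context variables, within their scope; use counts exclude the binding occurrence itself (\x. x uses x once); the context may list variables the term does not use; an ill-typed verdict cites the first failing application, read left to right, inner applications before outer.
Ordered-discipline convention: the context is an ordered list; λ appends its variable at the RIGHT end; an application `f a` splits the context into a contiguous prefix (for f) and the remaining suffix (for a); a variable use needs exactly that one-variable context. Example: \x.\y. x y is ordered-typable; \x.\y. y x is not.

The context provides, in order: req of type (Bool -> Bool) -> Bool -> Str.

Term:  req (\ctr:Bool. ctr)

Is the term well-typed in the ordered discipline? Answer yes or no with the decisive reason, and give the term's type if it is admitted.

yes — req, ctr once each; derivable with no W/C/E; term : Bool -> Str
usage: req=1; ctr (λ-bound)=1
order of uses: req, ctr
typing: the term checks, with type Bool -> Str
per-discipline verdicts: ordered ✓; linear ✓; affine ✓; relevant ✓; unrestricted ✓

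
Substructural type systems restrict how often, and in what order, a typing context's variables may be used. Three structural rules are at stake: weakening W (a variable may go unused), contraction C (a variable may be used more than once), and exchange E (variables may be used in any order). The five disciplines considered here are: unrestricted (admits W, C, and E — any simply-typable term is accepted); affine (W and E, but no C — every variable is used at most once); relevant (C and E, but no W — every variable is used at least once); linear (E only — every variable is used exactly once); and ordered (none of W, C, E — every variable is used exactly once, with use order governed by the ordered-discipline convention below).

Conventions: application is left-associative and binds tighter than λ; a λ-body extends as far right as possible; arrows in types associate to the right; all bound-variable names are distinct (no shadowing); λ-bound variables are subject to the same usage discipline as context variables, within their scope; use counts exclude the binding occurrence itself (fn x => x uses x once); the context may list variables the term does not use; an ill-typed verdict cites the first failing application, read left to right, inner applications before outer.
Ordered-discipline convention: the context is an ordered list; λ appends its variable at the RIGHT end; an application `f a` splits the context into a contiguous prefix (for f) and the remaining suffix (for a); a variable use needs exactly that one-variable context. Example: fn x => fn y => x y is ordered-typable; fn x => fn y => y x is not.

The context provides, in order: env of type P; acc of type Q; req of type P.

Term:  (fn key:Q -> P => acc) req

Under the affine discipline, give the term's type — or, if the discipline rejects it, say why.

not well-typed under affine — fails simple typing
variable uses: env=0; acc=1; req=1; key [bound]=0
use order (left to right): acc, req
typing: ill-typed: a function awaiting Q -> P gets P
per-discipline verdicts: ordered ✗ | linear ✗ | affine ✗ | relevant ✗ | unrestricted ✗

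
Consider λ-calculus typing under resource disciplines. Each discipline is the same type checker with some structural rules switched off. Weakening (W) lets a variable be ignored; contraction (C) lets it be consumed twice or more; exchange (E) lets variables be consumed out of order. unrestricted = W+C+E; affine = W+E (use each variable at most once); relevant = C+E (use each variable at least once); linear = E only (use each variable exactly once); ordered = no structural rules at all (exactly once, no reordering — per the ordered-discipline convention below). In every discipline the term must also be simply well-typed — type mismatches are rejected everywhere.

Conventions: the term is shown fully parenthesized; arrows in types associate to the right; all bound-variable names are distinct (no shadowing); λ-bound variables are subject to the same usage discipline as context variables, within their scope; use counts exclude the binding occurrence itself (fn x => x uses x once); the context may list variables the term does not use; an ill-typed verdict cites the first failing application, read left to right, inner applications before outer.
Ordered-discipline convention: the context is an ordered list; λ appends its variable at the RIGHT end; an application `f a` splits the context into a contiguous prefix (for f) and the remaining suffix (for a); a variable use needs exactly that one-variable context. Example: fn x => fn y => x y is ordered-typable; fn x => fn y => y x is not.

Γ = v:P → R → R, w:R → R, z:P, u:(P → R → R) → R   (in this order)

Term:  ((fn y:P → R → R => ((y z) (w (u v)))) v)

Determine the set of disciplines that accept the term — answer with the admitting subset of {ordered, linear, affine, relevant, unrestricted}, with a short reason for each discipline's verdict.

admitted by: relevant, unrestricted
use counts: v: 2, w: 1, z: 1, u: 1, y (bound): 1
order of uses: y, z, w, u, v, v
typing: well-typed — term : R
ordered: ✗, needs contraction — v ×2
linear: ✗, needs contraction — v ×2
affine: ✗, needs contraction — v ×2
relevant: ✓, v, w, z, u, y: all used, weakening unneeded
unrestricted: ✓, well-typed at R; no restrictions here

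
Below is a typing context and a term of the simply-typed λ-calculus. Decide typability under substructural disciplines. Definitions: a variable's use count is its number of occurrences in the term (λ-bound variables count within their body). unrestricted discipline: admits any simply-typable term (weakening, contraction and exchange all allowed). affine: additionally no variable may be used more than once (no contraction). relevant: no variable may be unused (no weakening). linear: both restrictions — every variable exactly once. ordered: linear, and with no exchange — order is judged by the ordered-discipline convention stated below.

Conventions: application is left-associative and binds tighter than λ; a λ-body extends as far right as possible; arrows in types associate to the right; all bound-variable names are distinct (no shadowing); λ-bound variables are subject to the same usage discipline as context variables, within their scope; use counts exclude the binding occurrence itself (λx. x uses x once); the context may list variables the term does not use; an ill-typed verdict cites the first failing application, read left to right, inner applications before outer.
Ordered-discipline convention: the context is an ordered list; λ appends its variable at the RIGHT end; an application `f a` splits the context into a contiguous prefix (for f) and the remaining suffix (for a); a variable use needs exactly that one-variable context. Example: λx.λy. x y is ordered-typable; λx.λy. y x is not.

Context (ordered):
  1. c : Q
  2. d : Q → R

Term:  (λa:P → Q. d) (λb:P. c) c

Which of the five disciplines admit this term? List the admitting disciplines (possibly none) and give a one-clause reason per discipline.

accepted by: unrestricted
use counts: c: 2×; d: 1×; a (λ-bound): 0×; b (λ-bound): 0×
uses in reading order: d, c, c
typing: well-typed — term : R
ordered ✗ (repeated use of c ×2; a, b never used (weakening))
linear ✗ (repeated use of c ×2; a, b never used (weakening))
affine ✗ (repeated use of c ×2)
relevant ✗ (a, b never used (weakening))
unrestricted ✓ (typability at R is all that's needed)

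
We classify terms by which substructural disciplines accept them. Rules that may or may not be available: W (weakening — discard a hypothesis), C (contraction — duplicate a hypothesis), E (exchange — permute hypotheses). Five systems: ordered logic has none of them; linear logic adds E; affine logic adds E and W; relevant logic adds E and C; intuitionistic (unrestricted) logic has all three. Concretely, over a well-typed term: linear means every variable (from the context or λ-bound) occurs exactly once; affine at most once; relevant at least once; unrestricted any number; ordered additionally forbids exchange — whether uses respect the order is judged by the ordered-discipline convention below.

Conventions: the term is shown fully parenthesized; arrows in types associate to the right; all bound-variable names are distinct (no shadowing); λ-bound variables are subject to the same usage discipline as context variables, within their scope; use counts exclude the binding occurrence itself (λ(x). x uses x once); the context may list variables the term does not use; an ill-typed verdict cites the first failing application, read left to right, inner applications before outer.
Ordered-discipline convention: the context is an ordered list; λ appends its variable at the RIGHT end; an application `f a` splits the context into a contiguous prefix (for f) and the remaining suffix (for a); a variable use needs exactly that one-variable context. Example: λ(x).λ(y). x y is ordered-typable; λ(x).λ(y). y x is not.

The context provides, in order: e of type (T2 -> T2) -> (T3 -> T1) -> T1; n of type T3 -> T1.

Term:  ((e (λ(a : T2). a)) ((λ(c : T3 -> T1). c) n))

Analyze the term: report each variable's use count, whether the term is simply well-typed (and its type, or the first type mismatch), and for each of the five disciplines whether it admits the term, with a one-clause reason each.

usage: e=1, n=1, a [bound]=1, c [bound]=1
left-to-right use order: e, a, c, n
typing: well-typed — term : T1
ordered: ✓, e, n, a, c once each; derivable with no W/C/E
linear: ✓, exactly-once usage across e, n, a, c
affine: ✓, at most one use each (e, n, a, c)
relevant: ✓, every one of e, n, a, c appears
unrestricted: ✓, typability at T1 is all that's needed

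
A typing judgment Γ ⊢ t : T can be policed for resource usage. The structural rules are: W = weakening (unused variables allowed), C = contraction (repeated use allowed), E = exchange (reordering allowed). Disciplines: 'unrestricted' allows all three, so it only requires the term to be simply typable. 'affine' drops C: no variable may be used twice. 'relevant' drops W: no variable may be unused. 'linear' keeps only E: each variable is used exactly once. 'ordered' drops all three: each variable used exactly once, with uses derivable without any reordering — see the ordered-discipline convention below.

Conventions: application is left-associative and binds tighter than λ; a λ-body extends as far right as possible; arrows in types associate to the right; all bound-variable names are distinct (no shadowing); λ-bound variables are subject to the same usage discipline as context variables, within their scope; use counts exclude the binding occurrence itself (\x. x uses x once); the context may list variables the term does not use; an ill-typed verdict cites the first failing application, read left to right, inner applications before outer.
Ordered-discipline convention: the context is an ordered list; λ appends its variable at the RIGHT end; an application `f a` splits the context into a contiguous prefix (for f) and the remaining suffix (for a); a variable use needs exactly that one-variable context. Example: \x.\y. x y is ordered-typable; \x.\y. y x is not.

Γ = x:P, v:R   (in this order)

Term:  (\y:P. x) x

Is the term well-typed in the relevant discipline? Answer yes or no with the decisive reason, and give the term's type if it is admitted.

no — unused: v, y — weakening required
usage: x=2; v=0; y [bound]=0
uses in reading order: x, x
typing: ✓ — P
all disciplines: ordered ✗ | linear ✗ | affine ✗ | relevant ✗ | unrestricted ✓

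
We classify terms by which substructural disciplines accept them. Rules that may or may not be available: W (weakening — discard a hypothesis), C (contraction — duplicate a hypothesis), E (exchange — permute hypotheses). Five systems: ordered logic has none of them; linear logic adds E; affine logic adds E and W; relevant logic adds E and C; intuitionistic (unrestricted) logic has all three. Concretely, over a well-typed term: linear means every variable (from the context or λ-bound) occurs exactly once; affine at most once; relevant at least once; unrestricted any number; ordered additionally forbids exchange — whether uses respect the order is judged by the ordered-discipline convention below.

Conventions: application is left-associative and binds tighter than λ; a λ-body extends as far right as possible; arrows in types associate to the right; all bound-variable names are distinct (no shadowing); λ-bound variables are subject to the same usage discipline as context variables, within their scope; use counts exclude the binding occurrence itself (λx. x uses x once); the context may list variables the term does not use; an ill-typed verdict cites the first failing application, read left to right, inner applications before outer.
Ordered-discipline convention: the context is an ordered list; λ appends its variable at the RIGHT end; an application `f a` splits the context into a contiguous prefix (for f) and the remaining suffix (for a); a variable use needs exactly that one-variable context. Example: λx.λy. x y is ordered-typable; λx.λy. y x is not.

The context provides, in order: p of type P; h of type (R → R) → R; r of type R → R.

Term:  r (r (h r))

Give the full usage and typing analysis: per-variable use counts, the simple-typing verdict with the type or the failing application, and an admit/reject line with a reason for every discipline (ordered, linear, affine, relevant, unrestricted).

variable uses: p: 0; h: 1; r: 3
order of uses: r, r, h, r
typing: ✓ — R
ordered ✗ (uses contraction: r ×3; p left unused)
linear ✗ (uses contraction: r ×3; p left unused)
affine ✗ (uses contraction: r ×3)
relevant ✗ (p left unused)
unrestricted ✓ (simply typable at R; W, C, E all held)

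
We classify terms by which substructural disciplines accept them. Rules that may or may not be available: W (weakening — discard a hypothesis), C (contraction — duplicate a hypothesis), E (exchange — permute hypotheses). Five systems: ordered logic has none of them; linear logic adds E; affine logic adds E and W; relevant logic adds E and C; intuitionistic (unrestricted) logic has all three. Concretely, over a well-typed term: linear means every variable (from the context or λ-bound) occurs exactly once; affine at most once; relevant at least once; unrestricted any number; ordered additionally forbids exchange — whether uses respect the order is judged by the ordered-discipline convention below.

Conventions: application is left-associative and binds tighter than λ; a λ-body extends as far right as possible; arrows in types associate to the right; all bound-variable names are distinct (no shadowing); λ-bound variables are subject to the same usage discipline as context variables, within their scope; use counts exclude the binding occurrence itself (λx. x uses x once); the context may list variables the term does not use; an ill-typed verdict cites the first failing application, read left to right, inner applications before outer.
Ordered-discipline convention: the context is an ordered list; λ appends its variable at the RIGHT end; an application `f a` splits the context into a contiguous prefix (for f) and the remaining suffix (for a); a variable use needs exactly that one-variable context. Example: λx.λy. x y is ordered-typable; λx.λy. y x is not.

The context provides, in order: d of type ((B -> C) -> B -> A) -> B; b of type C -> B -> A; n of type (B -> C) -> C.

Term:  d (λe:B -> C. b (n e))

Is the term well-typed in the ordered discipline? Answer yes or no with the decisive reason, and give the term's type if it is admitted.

yes — d, b, n, e once each; derivable with no W/C/E; term : B
usage: d: 1×, b: 1×, n: 1×, e [bound]: 1×
uses in reading order: d, b, n, e
typing: the term checks, with type B
across the five disciplines: ordered ✓ · linear ✓ · affine ✓ · relevant ✓ · unrestricted ✓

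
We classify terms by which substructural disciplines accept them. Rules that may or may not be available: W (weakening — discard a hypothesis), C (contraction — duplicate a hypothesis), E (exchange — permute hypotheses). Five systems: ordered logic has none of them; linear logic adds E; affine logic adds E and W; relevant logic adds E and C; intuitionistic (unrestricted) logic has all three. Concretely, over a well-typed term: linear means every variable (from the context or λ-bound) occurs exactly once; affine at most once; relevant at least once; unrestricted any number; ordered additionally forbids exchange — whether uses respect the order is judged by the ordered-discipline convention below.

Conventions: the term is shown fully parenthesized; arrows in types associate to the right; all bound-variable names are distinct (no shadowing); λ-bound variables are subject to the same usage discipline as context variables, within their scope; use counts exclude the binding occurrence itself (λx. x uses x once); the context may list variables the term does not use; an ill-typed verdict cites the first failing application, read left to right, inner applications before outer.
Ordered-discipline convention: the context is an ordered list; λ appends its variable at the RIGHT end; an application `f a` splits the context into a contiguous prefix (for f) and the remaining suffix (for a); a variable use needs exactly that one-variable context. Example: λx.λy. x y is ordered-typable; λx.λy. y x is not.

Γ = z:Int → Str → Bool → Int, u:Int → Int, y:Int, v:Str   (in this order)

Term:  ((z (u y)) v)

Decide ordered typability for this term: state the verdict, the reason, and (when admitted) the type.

yes — single-use (z, u, y, v), ordered derivation ok; term : Bool → Int
usage: z: 1×, u: 1×, y: 1×, v: 1×
order of uses: z, u, y, v
typing: the term checks, with type Bool → Int
summary: ordered ✓; linear ✓; affine ✓; relevant ✓; unrestricted ✓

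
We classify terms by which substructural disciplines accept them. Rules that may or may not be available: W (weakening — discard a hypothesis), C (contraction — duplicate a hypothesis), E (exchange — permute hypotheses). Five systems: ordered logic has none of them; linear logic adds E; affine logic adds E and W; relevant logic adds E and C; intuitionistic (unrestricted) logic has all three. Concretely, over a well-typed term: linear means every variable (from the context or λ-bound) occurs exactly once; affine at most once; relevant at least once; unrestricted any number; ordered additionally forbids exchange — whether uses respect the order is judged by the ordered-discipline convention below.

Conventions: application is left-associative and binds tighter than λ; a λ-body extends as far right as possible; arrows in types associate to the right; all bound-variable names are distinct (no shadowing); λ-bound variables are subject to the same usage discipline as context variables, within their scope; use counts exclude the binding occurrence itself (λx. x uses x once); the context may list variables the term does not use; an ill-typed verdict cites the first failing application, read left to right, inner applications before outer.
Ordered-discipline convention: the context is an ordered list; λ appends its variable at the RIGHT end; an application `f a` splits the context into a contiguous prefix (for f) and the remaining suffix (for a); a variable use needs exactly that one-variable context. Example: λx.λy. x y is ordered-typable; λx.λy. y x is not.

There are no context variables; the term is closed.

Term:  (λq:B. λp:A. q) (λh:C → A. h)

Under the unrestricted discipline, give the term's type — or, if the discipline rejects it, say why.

not well-typed under unrestricted — a type mismatch blocks all five
use counts: q (bound)=1, p (bound)=0, h (bound)=1
left-to-right use order: q, h
typing: ill-typed: an argument (C → A) → C → A mismatches the expected B
per-discipline verdicts: ordered ✗ · linear ✗ · affine ✗ · relevant ✗ · unrestricted ✗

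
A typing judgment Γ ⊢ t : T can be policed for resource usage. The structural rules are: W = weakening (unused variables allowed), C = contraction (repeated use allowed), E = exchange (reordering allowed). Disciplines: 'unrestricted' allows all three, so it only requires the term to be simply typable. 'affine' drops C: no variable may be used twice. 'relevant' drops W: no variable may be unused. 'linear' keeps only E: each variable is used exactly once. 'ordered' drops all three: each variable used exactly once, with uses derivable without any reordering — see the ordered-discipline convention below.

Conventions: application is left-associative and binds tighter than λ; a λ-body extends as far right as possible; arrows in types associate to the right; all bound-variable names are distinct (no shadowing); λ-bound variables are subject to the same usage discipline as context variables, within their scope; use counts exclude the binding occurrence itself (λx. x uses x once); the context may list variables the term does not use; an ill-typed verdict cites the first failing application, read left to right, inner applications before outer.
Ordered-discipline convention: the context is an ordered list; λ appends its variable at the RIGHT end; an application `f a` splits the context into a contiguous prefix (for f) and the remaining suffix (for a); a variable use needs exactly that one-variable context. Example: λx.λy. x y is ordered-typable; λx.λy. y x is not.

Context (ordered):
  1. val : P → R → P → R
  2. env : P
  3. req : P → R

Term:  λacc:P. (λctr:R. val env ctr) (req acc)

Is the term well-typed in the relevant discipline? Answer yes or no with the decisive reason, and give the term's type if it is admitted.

yes — none of val, env, req, acc, ctr goes unused; term : P → P → R
use counts: val: 1×, env: 1×, req: 1×, acc (λ-bound): 1×, ctr (λ-bound): 1×
order of uses: val, env, ctr, req, acc
typing: well-typed — term : P → P → R
all disciplines: ordered ✓ · linear ✓ · affine ✓ · relevant ✓ · unrestricted ✓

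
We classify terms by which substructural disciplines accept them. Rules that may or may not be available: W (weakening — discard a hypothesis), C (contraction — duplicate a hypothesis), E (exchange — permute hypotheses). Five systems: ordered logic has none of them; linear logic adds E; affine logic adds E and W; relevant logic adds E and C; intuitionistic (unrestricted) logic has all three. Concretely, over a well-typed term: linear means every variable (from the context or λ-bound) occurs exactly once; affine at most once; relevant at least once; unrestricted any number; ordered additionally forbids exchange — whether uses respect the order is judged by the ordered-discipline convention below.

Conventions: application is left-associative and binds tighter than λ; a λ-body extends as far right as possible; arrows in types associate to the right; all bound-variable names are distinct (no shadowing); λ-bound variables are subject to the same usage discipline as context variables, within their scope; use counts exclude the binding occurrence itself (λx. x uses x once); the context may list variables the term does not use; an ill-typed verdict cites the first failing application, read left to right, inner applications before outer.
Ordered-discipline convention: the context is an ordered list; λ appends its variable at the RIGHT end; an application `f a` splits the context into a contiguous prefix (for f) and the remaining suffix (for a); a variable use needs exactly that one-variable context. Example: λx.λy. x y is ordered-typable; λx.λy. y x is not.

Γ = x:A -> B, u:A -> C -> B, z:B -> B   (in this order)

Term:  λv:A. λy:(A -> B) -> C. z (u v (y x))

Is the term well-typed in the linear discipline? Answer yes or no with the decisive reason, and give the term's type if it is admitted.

yes — exactly-once usage across x, u, z, v, y; term : A -> ((A -> B) -> C) -> B
usage: x ×1; u ×1; z ×1; v [bound] ×1; y [bound] ×1
order of uses: z, u, v, y, x
typing: well-typed — term : A -> ((A -> B) -> C) -> B
across the five disciplines: ordered ✗ | linear ✓ | affine ✓ | relevant ✓ | unrestricted ✓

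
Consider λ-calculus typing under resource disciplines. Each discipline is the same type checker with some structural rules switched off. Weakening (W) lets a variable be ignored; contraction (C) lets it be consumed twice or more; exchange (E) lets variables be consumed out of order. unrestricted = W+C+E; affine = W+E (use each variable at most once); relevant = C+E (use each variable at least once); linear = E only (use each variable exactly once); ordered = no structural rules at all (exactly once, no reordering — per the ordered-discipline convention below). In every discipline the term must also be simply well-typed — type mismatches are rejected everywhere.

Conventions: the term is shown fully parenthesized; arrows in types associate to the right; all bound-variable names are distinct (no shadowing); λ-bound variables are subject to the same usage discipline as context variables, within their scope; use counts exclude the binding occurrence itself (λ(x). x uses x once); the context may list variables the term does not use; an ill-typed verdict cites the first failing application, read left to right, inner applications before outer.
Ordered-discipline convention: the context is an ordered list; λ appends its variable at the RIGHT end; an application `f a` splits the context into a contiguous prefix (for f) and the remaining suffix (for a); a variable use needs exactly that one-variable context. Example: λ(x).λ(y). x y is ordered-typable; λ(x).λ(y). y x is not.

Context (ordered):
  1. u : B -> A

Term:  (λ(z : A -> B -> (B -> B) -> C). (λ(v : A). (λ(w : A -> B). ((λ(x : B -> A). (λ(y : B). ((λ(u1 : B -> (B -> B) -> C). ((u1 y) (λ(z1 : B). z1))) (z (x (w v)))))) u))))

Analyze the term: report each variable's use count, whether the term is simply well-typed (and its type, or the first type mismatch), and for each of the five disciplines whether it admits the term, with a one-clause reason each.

counts: u: 1; z (bound): 1; v (bound): 1; w (bound): 1; x (bound): 1; y (bound): 1; u1 (bound): 1; z1 (bound): 1
left-to-right use order: u1, y, z1, z, x, w, v, u
typing: well-typed — term : (A -> B -> (B -> B) -> C) -> A -> (A -> B) -> B -> C
ordered: ✗ — no contiguous prefix/suffix split fits u1, y, z1, z, x, w, v, u
linear: ✓ — single use per variable (u, z, v, w, x, y, u1, z1)
affine: ✓ — at most one use each (u, z, v, w, x, y, u1, z1)
relevant: ✓ — u, z, v, w, x, y, u1, z1: all used, weakening unneeded
unrestricted: ✓ — well-typed at (A -> B -> (B -> B) -> C) -> A -> (A -> B) -> B -> C; no restrictions here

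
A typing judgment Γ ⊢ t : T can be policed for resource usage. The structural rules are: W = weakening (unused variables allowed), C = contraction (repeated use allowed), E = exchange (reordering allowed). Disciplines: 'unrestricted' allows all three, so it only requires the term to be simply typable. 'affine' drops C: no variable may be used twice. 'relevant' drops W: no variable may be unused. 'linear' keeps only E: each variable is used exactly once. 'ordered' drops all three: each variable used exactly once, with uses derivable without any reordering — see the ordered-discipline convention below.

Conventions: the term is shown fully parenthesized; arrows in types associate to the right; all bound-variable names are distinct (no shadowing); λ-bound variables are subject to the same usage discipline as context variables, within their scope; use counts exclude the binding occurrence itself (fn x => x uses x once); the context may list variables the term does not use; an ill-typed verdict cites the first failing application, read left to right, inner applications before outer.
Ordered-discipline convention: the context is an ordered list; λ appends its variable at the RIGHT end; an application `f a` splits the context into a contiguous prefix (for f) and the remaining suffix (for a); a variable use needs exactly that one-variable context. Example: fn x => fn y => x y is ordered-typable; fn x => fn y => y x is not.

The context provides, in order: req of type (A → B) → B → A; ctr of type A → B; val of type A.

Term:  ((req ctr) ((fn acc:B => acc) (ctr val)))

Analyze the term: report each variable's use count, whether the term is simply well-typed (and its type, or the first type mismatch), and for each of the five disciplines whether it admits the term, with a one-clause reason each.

use counts: req=1, ctr=2, val=1, acc (λ-bound)=1
left-to-right use order: req, ctr, acc, ctr, val
typing: well-typed — term : A
ordered: ✗ — ctr ×2 used more than once (contraction)
linear: ✗ — ctr ×2 used more than once (contraction)
affine: ✗ — ctr ×2 used more than once (contraction)
relevant: ✓ — at least one use each (req, ctr, val, acc)
unrestricted: ✓ — simply typable at A; W, C, E all held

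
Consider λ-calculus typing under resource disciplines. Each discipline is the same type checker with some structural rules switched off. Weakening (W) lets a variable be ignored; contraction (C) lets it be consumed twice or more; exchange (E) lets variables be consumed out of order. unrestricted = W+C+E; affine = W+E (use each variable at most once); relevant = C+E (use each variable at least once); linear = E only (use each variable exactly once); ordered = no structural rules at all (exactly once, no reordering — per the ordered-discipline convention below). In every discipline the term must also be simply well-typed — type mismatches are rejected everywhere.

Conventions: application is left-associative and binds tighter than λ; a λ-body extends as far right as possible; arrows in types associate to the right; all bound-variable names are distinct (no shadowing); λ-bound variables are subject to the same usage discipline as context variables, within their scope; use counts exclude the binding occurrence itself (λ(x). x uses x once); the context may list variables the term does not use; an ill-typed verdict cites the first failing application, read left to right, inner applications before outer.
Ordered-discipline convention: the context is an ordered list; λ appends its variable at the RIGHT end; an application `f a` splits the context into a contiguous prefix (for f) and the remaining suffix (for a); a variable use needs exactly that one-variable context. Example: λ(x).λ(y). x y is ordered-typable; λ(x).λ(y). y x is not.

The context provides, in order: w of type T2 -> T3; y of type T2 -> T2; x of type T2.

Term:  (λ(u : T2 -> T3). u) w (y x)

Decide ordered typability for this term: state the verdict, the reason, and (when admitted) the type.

yes — one use each (w, y, x, u); ordered split holds; term : T3
variable uses: w ×1; y ×1; x ×1; u (bound) ×1
uses in reading order: u, w, y, x
typing: the term checks, with type T3
per-discipline verdicts: ordered ✓ · linear ✓ · affine ✓ · relevant ✓ · unrestricted ✓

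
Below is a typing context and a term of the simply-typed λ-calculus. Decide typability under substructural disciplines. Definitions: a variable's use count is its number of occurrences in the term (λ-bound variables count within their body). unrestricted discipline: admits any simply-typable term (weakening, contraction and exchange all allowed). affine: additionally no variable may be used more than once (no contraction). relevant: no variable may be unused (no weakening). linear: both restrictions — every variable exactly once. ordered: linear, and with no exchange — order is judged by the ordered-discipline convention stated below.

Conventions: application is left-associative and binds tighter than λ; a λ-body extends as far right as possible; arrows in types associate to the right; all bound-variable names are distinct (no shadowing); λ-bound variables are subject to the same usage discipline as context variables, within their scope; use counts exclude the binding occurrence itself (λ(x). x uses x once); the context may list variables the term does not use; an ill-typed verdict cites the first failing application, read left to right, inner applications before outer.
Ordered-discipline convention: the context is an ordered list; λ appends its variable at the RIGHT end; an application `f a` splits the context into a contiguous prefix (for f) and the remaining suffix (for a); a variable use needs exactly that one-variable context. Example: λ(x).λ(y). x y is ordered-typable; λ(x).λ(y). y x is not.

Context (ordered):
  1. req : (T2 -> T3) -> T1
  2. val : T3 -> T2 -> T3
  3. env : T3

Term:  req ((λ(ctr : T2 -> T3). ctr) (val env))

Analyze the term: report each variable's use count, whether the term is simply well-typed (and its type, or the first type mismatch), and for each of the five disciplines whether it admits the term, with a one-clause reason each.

variable uses: req=1; val=1; env=1; ctr (bound)=1
uses in reading order: req, ctr, val, env
typing: ✓ — T1
ordered ✓ (single-use (req, val, env, ctr), ordered derivation ok)
linear ✓ (single use per variable (req, val, env, ctr))
affine ✓ (at most one use each (req, val, env, ctr))
relevant ✓ (none of req, val, env, ctr goes unused)
unrestricted ✓ (well-typed at T1; no restrictions here)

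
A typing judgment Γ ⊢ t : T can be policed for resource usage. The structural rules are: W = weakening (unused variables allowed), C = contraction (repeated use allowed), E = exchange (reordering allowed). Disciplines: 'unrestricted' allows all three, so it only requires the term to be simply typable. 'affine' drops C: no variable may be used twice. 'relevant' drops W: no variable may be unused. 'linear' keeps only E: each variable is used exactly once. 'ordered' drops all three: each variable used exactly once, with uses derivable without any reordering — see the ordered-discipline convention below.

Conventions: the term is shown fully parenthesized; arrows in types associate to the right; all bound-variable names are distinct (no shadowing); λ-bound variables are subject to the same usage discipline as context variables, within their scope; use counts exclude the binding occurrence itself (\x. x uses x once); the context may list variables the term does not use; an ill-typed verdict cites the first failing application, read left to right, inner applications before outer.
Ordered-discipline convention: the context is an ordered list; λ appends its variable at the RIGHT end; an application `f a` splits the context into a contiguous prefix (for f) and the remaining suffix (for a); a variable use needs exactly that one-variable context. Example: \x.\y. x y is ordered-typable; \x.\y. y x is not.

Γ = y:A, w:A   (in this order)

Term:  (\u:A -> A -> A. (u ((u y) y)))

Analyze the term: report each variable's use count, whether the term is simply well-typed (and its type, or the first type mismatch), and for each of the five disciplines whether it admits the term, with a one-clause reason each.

use counts: y ×2, w ×0, u (bound) ×2
uses in reading order: u, u, y, y
typing: the term checks, with type (A -> A -> A) -> A -> A
ordered: ✗, uses contraction: y ×2, u ×2; needs weakening: w unused
linear: ✗, uses contraction: y ×2, u ×2; needs weakening: w unused
affine: ✗, uses contraction: y ×2, u ×2
relevant: ✗, needs weakening: w unused
unrestricted: ✓, well-typed at (A -> A -> A) -> A -> A; no restrictions here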